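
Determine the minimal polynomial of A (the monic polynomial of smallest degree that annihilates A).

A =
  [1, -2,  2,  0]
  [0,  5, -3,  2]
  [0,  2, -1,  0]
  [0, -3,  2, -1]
x^3 - 3*x^2 + 3*x - 1

The characteristic polynomial is χ_A(x) = (x - 1)^4, so the eigenvalues are known. The minimal polynomial is
  m_A(x) = Π_λ (x − λ)^{k_λ}
where k_λ is the size of the *largest* Jordan block for λ (equivalently, the smallest k with (A − λI)^k v = 0 for every generalised eigenvector v of λ).

  λ = 1: largest Jordan block has size 3, contributing (x − 1)^3

So m_A(x) = (x - 1)^3 = x^3 - 3*x^2 + 3*x - 1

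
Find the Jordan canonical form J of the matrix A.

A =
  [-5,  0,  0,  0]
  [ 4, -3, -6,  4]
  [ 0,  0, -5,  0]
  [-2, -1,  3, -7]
J_2(-5) ⊕ J_1(-5) ⊕ J_1(-5)

The characteristic polynomial is
  det(x·I − A) = x^4 + 20*x^3 + 150*x^2 + 500*x + 625 = (x + 5)^4

Eigenvalues and multiplicities (the geometric multiplicity of λ is n − rank(A − λI), which equals the number of Jordan blocks for λ):
  λ = -5: algebraic multiplicity = 4, geometric multiplicity = 3

Determining the block sizes for each eigenvalue:
  λ = -5: 3 blocks summing to 4 forces exactly one block of size 2 and the rest size 1 → block sizes [2, 1, 1]

Assembling the blocks gives a Jordan form
J =
  [-5,  1,  0,  0]
  [ 0, -5,  0,  0]
  [ 0,  0, -5,  0]
  [ 0,  0,  0, -5]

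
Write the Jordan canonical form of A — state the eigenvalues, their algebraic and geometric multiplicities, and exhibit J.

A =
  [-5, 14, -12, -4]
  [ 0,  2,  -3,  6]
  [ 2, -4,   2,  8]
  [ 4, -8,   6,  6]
J_1(-1) ⊕ J_2(2) ⊕ J_1(2)

The characteristic polynomial is
  det(x·I − A) = x^4 - 5*x^3 + 6*x^2 + 4*x - 8 = (x - 2)^3*(x + 1)

Eigenvalues and multiplicities (the geometric multiplicity of λ is n − rank(A − λI), which equals the number of Jordan blocks for λ):
  λ = -1: algebraic multiplicity = 1, geometric multiplicity = 1
  λ = 2: algebraic multiplicity = 3, geometric multiplicity = 2

Determining the block sizes for each eigenvalue:
  λ = -1: one block (gm = 1), so the single block has size am = 1 → block sizes [1]
  λ = 2: 2 blocks summing to 3 forces exactly one block of size 2 and the rest size 1 → block sizes [2, 1]

Assembling the blocks gives a Jordan form
J =
  [-1, 0, 0, 0]
  [ 0, 2, 1, 0]
  [ 0, 0, 2, 0]
  [ 0, 0, 0, 2]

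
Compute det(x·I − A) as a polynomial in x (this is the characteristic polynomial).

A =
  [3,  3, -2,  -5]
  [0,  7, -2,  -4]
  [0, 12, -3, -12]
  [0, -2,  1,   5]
x^4 - 12*x^3 + 54*x^2 - 108*x + 81

Expanding det(x·I − A) (e.g. by cofactor expansion or by noting that A is similar to its Jordan form J, which has the same characteristic polynomial as A) gives
  χ_A(x) = x^4 - 12*x^3 + 54*x^2 - 108*x + 81
which factors as (x - 3)^4. The eigenvalues (with algebraic multiplicities) are λ = 3 with multiplicity 4.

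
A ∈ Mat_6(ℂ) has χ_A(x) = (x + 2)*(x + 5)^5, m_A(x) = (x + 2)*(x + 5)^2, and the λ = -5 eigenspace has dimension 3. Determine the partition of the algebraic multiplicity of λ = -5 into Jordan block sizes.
Block sizes for λ = -5: [2, 2, 1]

Step 1 — from the characteristic polynomial, algebraic multiplicity of λ = -5 is 5. From dim ker(A − (-5)·I) = 3, there are exactly 3 Jordan blocks for λ = -5.
Step 2 — from the minimal polynomial, the factor (x + 5)^2 tells us the largest block for λ = -5 has size 2.
Step 3 — with total size 5, 3 blocks, and largest block 2, the block sizes (in nonincreasing order) are [2, 2, 1].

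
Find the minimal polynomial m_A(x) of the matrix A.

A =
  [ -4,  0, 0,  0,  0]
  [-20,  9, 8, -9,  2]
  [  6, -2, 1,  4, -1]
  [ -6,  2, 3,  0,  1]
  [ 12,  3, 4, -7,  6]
x^4 - 8*x^3 + 128*x - 256

The characteristic polynomial is χ_A(x) = (x - 4)^4*(x + 4), so the eigenvalues are known. The minimal polynomial is
  m_A(x) = Π_λ (x − λ)^{k_λ}
where k_λ is the size of the *largest* Jordan block for λ (equivalently, the smallest k with (A − λI)^k v = 0 for every generalised eigenvector v of λ).

  λ = -4: largest Jordan block has size 1, contributing (x + 4)
  λ = 4: largest Jordan block has size 3, contributing (x − 4)^3

So m_A(x) = (x - 4)^3*(x + 4) = x^4 - 8*x^3 + 128*x - 256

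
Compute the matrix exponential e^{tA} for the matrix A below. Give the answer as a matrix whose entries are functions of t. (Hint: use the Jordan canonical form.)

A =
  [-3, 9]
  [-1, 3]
e^{tA} =
  [1 - 3*t, 9*t]
  [-t, 3*t + 1]

Strategy: write A = P · J · P⁻¹ where J is a Jordan canonical form, so e^{tA} = P · e^{tJ} · P⁻¹, and e^{tJ} can be computed block-by-block.

A has Jordan form
J =
  [0, 1]
  [0, 0]
(up to reordering of blocks).

Per-block formulas:
  For a 2×2 Jordan block J_2(0): exp(t · J_2(0)) = e^(0t)·(I + t·N), where N is the 2×2 nilpotent shift.

After assembling e^{tJ} and conjugating by P, we get:

e^{tA} =
  [1 - 3*t, 9*t]
  [-t, 3*t + 1]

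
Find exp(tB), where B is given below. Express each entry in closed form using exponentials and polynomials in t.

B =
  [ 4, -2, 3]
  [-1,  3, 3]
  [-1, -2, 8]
e^{tB} =
  [-t*exp(5*t) + exp(5*t), -2*t*exp(5*t), 3*t*exp(5*t)]
  [-t*exp(5*t), -2*t*exp(5*t) + exp(5*t), 3*t*exp(5*t)]
  [-t*exp(5*t), -2*t*exp(5*t), 3*t*exp(5*t) + exp(5*t)]

Strategy: write B = P · J · P⁻¹ where J is a Jordan canonical form, so e^{tB} = P · e^{tJ} · P⁻¹, and e^{tJ} can be computed block-by-block.

B has Jordan form
J =
  [5, 1, 0]
  [0, 5, 0]
  [0, 0, 5]
(up to reordering of blocks).

Per-block formulas:
  For a 2×2 Jordan block J_2(5): exp(t · J_2(5)) = e^(5t)·(I + t·N), where N is the 2×2 nilpotent shift.
  For a 1×1 block at λ = 5: exp(t · [5]) = [e^(5t)].

After assembling e^{tJ} and conjugating by P, we get:

e^{tB} =
  [-t*exp(5*t) + exp(5*t), -2*t*exp(5*t), 3*t*exp(5*t)]
  [-t*exp(5*t), -2*t*exp(5*t) + exp(5*t), 3*t*exp(5*t)]
  [-t*exp(5*t), -2*t*exp(5*t), 3*t*exp(5*t) + exp(5*t)]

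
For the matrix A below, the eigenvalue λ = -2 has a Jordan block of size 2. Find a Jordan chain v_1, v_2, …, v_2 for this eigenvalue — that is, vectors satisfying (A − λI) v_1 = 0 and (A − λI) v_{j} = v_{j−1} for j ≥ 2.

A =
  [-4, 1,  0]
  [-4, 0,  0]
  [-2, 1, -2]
A Jordan chain for λ = -2 of length 2:
v_1 = (-2, -4, -2)ᵀ
v_2 = (1, 0, 0)ᵀ

Let N = A − (-2)·I. We want v_2 with N^2 v_2 = 0 but N^1 v_2 ≠ 0; then v_{j-1} := N · v_j for j = 2, …, 2.

Pick v_2 = (1, 0, 0)ᵀ.
Then v_1 = N · v_2 = (-2, -4, -2)ᵀ.

Sanity check: (A − (-2)·I) v_1 = (0, 0, 0)ᵀ = 0. ✓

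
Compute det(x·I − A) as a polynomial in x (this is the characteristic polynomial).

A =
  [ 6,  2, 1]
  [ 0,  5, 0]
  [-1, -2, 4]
x^3 - 15*x^2 + 75*x - 125

Expanding det(x·I − A) (e.g. by cofactor expansion or by noting that A is similar to its Jordan form J, which has the same characteristic polynomial as A) gives
  χ_A(x) = x^3 - 15*x^2 + 75*x - 125
which factors as (x - 5)^3. The eigenvalues (with algebraic multiplicities) are λ = 5 with multiplicity 3.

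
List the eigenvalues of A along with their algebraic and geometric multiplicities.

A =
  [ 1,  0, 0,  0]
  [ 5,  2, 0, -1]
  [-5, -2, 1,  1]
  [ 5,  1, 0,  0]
λ = 1: alg = 4, geom = 2

Step 1 — factor the characteristic polynomial to read off the algebraic multiplicities:
  χ_A(x) = (x - 1)^4

Step 2 — compute geometric multiplicities via the rank-nullity identity g(λ) = n − rank(A − λI):
  rank(A − (1)·I) = 2, so dim ker(A − (1)·I) = n − 2 = 2

Summary:
  λ = 1: algebraic multiplicity = 4, geometric multiplicity = 2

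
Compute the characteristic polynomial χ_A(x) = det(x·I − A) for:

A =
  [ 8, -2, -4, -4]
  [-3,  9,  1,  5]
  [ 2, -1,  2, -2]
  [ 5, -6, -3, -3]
x^4 - 16*x^3 + 96*x^2 - 256*x + 256

Expanding det(x·I − A) (e.g. by cofactor expansion or by noting that A is similar to its Jordan form J, which has the same characteristic polynomial as A) gives
  χ_A(x) = x^4 - 16*x^3 + 96*x^2 - 256*x + 256
which factors as (x - 4)^4. The eigenvalues (with algebraic multiplicities) are λ = 4 with multiplicity 4.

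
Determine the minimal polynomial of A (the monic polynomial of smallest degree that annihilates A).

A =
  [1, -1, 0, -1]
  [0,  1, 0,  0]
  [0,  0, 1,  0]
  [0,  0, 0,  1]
x^2 - 2*x + 1

The characteristic polynomial is χ_A(x) = (x - 1)^4, so the eigenvalues are known. The minimal polynomial is
  m_A(x) = Π_λ (x − λ)^{k_λ}
where k_λ is the size of the *largest* Jordan block for λ (equivalently, the smallest k with (A − λI)^k v = 0 for every generalised eigenvector v of λ).

  λ = 1: largest Jordan block has size 2, contributing (x − 1)^2

So m_A(x) = (x - 1)^2 = x^2 - 2*x + 1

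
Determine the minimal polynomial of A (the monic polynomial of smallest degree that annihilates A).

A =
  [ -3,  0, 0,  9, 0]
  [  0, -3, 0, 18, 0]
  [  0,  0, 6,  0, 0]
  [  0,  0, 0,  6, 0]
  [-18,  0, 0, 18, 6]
x^2 - 3*x - 18

The characteristic polynomial is χ_A(x) = (x - 6)^3*(x + 3)^2, so the eigenvalues are known. The minimal polynomial is
  m_A(x) = Π_λ (x − λ)^{k_λ}
where k_λ is the size of the *largest* Jordan block for λ (equivalently, the smallest k with (A − λI)^k v = 0 for every generalised eigenvector v of λ).

  λ = -3: largest Jordan block has size 1, contributing (x + 3)
  λ = 6: largest Jordan block has size 1, contributing (x − 6)

So m_A(x) = (x - 6)*(x + 3) = x^2 - 3*x - 18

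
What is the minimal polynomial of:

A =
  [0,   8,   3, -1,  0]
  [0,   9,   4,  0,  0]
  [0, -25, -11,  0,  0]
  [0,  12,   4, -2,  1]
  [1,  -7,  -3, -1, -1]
x^3 + 3*x^2 + 3*x + 1

The characteristic polynomial is χ_A(x) = (x + 1)^5, so the eigenvalues are known. The minimal polynomial is
  m_A(x) = Π_λ (x − λ)^{k_λ}
where k_λ is the size of the *largest* Jordan block for λ (equivalently, the smallest k with (A − λI)^k v = 0 for every generalised eigenvector v of λ).

  λ = -1: largest Jordan block has size 3, contributing (x + 1)^3

So m_A(x) = (x + 1)^3 = x^3 + 3*x^2 + 3*x + 1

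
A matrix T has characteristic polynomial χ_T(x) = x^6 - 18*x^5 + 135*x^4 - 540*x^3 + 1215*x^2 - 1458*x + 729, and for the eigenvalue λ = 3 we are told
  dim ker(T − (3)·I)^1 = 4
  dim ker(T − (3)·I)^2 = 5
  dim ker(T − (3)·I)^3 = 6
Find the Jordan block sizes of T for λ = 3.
Block sizes for λ = 3: [3, 1, 1, 1]

From the dimensions of kernels of powers, the number of Jordan blocks of size at least j is d_j − d_{j−1} where d_j = dim ker(N^j) (with d_0 = 0). Computing the differences gives [4, 1, 1].
The number of blocks of size exactly k is (#blocks of size ≥ k) − (#blocks of size ≥ k + 1), so the partition is: 3 block(s) of size 1, 1 block(s) of size 3.
In nonincreasing order the block sizes are [3, 1, 1, 1].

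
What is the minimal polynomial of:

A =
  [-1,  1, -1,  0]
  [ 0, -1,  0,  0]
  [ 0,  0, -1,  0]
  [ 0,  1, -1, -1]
x^2 + 2*x + 1

The characteristic polynomial is χ_A(x) = (x + 1)^4, so the eigenvalues are known. The minimal polynomial is
  m_A(x) = Π_λ (x − λ)^{k_λ}
where k_λ is the size of the *largest* Jordan block for λ (equivalently, the smallest k with (A − λI)^k v = 0 for every generalised eigenvector v of λ).

  λ = -1: largest Jordan block has size 2, contributing (x + 1)^2

So m_A(x) = (x + 1)^2 = x^2 + 2*x + 1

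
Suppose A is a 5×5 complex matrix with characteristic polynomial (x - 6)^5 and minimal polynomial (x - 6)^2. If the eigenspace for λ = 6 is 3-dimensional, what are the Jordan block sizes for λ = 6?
Block sizes for λ = 6: [2, 2, 1]

Step 1 — from the characteristic polynomial, algebraic multiplicity of λ = 6 is 5. From dim ker(A − (6)·I) = 3, there are exactly 3 Jordan blocks for λ = 6.
Step 2 — from the minimal polynomial, the factor (x − 6)^2 tells us the largest block for λ = 6 has size 2.
Step 3 — with total size 5, 3 blocks, and largest block 2, the block sizes (in nonincreasing order) are [2, 2, 1].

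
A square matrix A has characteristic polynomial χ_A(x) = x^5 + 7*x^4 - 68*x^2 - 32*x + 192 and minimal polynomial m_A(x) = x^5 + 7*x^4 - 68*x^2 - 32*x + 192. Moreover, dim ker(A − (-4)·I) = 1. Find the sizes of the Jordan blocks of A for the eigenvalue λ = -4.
Block sizes for λ = -4: [2]

Step 1 — from the characteristic polynomial, algebraic multiplicity of λ = -4 is 2. From dim ker(A − (-4)·I) = 1, there are exactly 1 Jordan blocks for λ = -4.
Step 2 — from the minimal polynomial, the factor (x + 4)^2 tells us the largest block for λ = -4 has size 2.
Step 3 — with total size 2, 1 blocks, and largest block 2, the block sizes (in nonincreasing order) are [2].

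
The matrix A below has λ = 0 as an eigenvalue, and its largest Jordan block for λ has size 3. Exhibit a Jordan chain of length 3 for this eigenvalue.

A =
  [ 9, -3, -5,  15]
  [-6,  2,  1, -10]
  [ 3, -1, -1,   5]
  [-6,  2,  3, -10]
A Jordan chain for λ = 0 of length 3:
v_1 = (-6, -3, 0, 3)ᵀ
v_2 = (9, -6, 3, -6)ᵀ
v_3 = (1, 0, 0, 0)ᵀ

Let N = A − (0)·I. We want v_3 with N^3 v_3 = 0 but N^2 v_3 ≠ 0; then v_{j-1} := N · v_j for j = 3, …, 2.

Pick v_3 = (1, 0, 0, 0)ᵀ.
Then v_2 = N · v_3 = (9, -6, 3, -6)ᵀ.
Then v_1 = N · v_2 = (-6, -3, 0, 3)ᵀ.

Sanity check: (A − (0)·I) v_1 = (0, 0, 0, 0)ᵀ = 0. ✓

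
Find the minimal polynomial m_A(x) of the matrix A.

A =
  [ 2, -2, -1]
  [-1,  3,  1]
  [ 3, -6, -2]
x^2 - 2*x + 1

The characteristic polynomial is χ_A(x) = (x - 1)^3, so the eigenvalues are known. The minimal polynomial is
  m_A(x) = Π_λ (x − λ)^{k_λ}
where k_λ is the size of the *largest* Jordan block for λ (equivalently, the smallest k with (A − λI)^k v = 0 for every generalised eigenvector v of λ).

  λ = 1: largest Jordan block has size 2, contributing (x − 1)^2

So m_A(x) = (x - 1)^2 = x^2 - 2*x + 1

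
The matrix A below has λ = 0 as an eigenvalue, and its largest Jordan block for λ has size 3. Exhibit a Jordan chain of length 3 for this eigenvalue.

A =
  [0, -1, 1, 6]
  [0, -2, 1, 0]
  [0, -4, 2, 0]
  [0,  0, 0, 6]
A Jordan chain for λ = 0 of length 3:
v_1 = (-2, 0, 0, 0)ᵀ
v_2 = (-1, -2, -4, 0)ᵀ
v_3 = (0, 1, 0, 0)ᵀ

Let N = A − (0)·I. We want v_3 with N^3 v_3 = 0 but N^2 v_3 ≠ 0; then v_{j-1} := N · v_j for j = 3, …, 2.

Pick v_3 = (0, 1, 0, 0)ᵀ.
Then v_2 = N · v_3 = (-1, -2, -4, 0)ᵀ.
Then v_1 = N · v_2 = (-2, 0, 0, 0)ᵀ.

Sanity check: (A − (0)·I) v_1 = (0, 0, 0, 0)ᵀ = 0. ✓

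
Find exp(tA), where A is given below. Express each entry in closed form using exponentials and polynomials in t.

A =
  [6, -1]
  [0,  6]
e^{tA} =
  [exp(6*t), -t*exp(6*t)]
  [0, exp(6*t)]

Strategy: write A = P · J · P⁻¹ where J is a Jordan canonical form, so e^{tA} = P · e^{tJ} · P⁻¹, and e^{tJ} can be computed block-by-block.

A has Jordan form
J =
  [6, 1]
  [0, 6]
(up to reordering of blocks).

Per-block formulas:
  For a 2×2 Jordan block J_2(6): exp(t · J_2(6)) = e^(6t)·(I + t·N), where N is the 2×2 nilpotent shift.

After assembling e^{tJ} and conjugating by P, we get:

e^{tA} =
  [exp(6*t), -t*exp(6*t)]
  [0, exp(6*t)]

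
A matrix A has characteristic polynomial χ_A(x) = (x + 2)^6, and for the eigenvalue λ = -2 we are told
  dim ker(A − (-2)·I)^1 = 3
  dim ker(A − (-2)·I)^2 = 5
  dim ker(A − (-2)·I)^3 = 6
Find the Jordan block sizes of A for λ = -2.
Block sizes for λ = -2: [3, 2, 1]

From the dimensions of kernels of powers, the number of Jordan blocks of size at least j is d_j − d_{j−1} where d_j = dim ker(N^j) (with d_0 = 0). Computing the differences gives [3, 2, 1].
The number of blocks of size exactly k is (#blocks of size ≥ k) − (#blocks of size ≥ k + 1), so the partition is: 1 block(s) of size 1, 1 block(s) of size 2, 1 block(s) of size 3.
In nonincreasing order the block sizes are [3, 2, 1].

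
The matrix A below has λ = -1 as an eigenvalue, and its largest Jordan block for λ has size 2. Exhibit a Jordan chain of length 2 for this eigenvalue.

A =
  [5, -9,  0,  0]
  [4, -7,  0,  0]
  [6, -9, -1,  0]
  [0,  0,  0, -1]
A Jordan chain for λ = -1 of length 2:
v_1 = (6, 4, 6, 0)ᵀ
v_2 = (1, 0, 0, 0)ᵀ

Let N = A − (-1)·I. We want v_2 with N^2 v_2 = 0 but N^1 v_2 ≠ 0; then v_{j-1} := N · v_j for j = 2, …, 2.

Pick v_2 = (1, 0, 0, 0)ᵀ.
Then v_1 = N · v_2 = (6, 4, 6, 0)ᵀ.

Sanity check: (A − (-1)·I) v_1 = (0, 0, 0, 0)ᵀ = 0. ✓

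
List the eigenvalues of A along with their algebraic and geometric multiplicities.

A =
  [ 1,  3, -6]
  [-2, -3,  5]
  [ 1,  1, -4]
λ = -2: alg = 3, geom = 1

Step 1 — factor the characteristic polynomial to read off the algebraic multiplicities:
  χ_A(x) = (x + 2)^3

Step 2 — compute geometric multiplicities via the rank-nullity identity g(λ) = n − rank(A − λI):
  rank(A − (-2)·I) = 2, so dim ker(A − (-2)·I) = n − 2 = 1

Summary:
  λ = -2: algebraic multiplicity = 3, geometric multiplicity = 1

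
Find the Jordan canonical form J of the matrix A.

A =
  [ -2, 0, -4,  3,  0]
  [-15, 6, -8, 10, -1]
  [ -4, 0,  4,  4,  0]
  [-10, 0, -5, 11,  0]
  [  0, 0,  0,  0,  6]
J_1(1) ⊕ J_3(6) ⊕ J_1(6)

The characteristic polynomial is
  det(x·I − A) = x^5 - 25*x^4 + 240*x^3 - 1080*x^2 + 2160*x - 1296 = (x - 6)^4*(x - 1)

Eigenvalues and multiplicities (the geometric multiplicity of λ is n − rank(A − λI), which equals the number of Jordan blocks for λ):
  λ = 1: algebraic multiplicity = 1, geometric multiplicity = 1
  λ = 6: algebraic multiplicity = 4, geometric multiplicity = 2

Determining the block sizes for each eigenvalue:
  λ = 1: one block (gm = 1), so the single block has size am = 1 → block sizes [1]
  λ = 6: with am = 4 and gm = 2, the partition is not yet determined (e.g. several partitions of 4 into 2 parts exist). Let N = A − (6)·I. Computing rank(N^1) = 3, rank(N^2) = 2, rank(N^3) = 1; the number of blocks of size ≥ j is rank(N^{j−1}) − rank(N^j), giving [2, 1, 1]. So we have 1 block(s) of size 3, 1 block(s) of size 1 → block sizes [3, 1]

Assembling the blocks gives a Jordan form
J =
  [1, 0, 0, 0, 0]
  [0, 6, 1, 0, 0]
  [0, 0, 6, 1, 0]
  [0, 0, 0, 6, 0]
  [0, 0, 0, 0, 6]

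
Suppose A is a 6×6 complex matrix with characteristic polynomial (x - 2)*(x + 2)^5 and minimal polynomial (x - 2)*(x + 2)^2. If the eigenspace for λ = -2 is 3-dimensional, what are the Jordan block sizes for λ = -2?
Block sizes for λ = -2: [2, 2, 1]

Step 1 — from the characteristic polynomial, algebraic multiplicity of λ = -2 is 5. From dim ker(A − (-2)·I) = 3, there are exactly 3 Jordan blocks for λ = -2.
Step 2 — from the minimal polynomial, the factor (x + 2)^2 tells us the largest block for λ = -2 has size 2.
Step 3 — with total size 5, 3 blocks, and largest block 2, the block sizes (in nonincreasing order) are [2, 2, 1].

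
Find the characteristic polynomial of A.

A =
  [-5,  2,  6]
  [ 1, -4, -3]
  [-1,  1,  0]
x^3 + 9*x^2 + 27*x + 27

Expanding det(x·I − A) (e.g. by cofactor expansion or by noting that A is similar to its Jordan form J, which has the same characteristic polynomial as A) gives
  χ_A(x) = x^3 + 9*x^2 + 27*x + 27
which factors as (x + 3)^3. The eigenvalues (with algebraic multiplicities) are λ = -3 with multiplicity 3.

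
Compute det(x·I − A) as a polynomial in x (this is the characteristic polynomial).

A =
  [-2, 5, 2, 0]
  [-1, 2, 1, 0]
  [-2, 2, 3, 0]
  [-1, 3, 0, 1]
x^4 - 4*x^3 + 6*x^2 - 4*x + 1

Expanding det(x·I − A) (e.g. by cofactor expansion or by noting that A is similar to its Jordan form J, which has the same characteristic polynomial as A) gives
  χ_A(x) = x^4 - 4*x^3 + 6*x^2 - 4*x + 1
which factors as (x - 1)^4. The eigenvalues (with algebraic multiplicities) are λ = 1 with multiplicity 4.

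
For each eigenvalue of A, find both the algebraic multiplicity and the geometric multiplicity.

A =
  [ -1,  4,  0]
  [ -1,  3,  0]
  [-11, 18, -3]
λ = -3: alg = 1, geom = 1; λ = 1: alg = 2, geom = 1

Step 1 — factor the characteristic polynomial to read off the algebraic multiplicities:
  χ_A(x) = (x - 1)^2*(x + 3)

Step 2 — compute geometric multiplicities via the rank-nullity identity g(λ) = n − rank(A − λI):
  rank(A − (-3)·I) = 2, so dim ker(A − (-3)·I) = n − 2 = 1
  rank(A − (1)·I) = 2, so dim ker(A − (1)·I) = n − 2 = 1

Summary:
  λ = -3: algebraic multiplicity = 1, geometric multiplicity = 1
  λ = 1: algebraic multiplicity = 2, geometric multiplicity = 1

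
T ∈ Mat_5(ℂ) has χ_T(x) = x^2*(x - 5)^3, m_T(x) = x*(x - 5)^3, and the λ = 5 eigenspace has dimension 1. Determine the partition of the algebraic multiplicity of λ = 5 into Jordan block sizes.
Block sizes for λ = 5: [3]

Step 1 — from the characteristic polynomial, algebraic multiplicity of λ = 5 is 3. From dim ker(T − (5)·I) = 1, there are exactly 1 Jordan blocks for λ = 5.
Step 2 — from the minimal polynomial, the factor (x − 5)^3 tells us the largest block for λ = 5 has size 3.
Step 3 — with total size 3, 1 blocks, and largest block 3, the block sizes (in nonincreasing order) are [3].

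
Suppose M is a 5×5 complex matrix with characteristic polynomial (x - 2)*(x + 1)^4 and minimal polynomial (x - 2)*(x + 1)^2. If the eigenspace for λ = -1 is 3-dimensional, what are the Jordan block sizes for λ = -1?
Block sizes for λ = -1: [2, 1, 1]

Step 1 — from the characteristic polynomial, algebraic multiplicity of λ = -1 is 4. From dim ker(M − (-1)·I) = 3, there are exactly 3 Jordan blocks for λ = -1.
Step 2 — from the minimal polynomial, the factor (x + 1)^2 tells us the largest block for λ = -1 has size 2.
Step 3 — with total size 4, 3 blocks, and largest block 2, the block sizes (in nonincreasing order) are [2, 1, 1].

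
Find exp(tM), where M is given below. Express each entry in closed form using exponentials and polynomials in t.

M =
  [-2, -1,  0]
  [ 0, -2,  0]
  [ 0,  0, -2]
e^{tM} =
  [exp(-2*t), -t*exp(-2*t), 0]
  [0, exp(-2*t), 0]
  [0, 0, exp(-2*t)]

Strategy: write M = P · J · P⁻¹ where J is a Jordan canonical form, so e^{tM} = P · e^{tJ} · P⁻¹, and e^{tJ} can be computed block-by-block.

M has Jordan form
J =
  [-2,  1,  0]
  [ 0, -2,  0]
  [ 0,  0, -2]
(up to reordering of blocks).

Per-block formulas:
  For a 2×2 Jordan block J_2(-2): exp(t · J_2(-2)) = e^(-2t)·(I + t·N), where N is the 2×2 nilpotent shift.
  For a 1×1 block at λ = -2: exp(t · [-2]) = [e^(-2t)].

After assembling e^{tJ} and conjugating by P, we get:

e^{tM} =
  [exp(-2*t), -t*exp(-2*t), 0]
  [0, exp(-2*t), 0]
  [0, 0, exp(-2*t)]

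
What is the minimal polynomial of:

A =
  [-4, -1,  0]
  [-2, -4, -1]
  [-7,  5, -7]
x^3 + 15*x^2 + 75*x + 125

The characteristic polynomial is χ_A(x) = (x + 5)^3, so the eigenvalues are known. The minimal polynomial is
  m_A(x) = Π_λ (x − λ)^{k_λ}
where k_λ is the size of the *largest* Jordan block for λ (equivalently, the smallest k with (A − λI)^k v = 0 for every generalised eigenvector v of λ).

  λ = -5: largest Jordan block has size 3, contributing (x + 5)^3

So m_A(x) = (x + 5)^3 = x^3 + 15*x^2 + 75*x + 125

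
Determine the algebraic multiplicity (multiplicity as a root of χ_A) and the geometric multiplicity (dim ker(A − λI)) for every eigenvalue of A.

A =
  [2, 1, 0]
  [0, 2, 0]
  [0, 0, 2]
λ = 2: alg = 3, geom = 2

Step 1 — factor the characteristic polynomial to read off the algebraic multiplicities:
  χ_A(x) = (x - 2)^3

Step 2 — compute geometric multiplicities via the rank-nullity identity g(λ) = n − rank(A − λI):
  rank(A − (2)·I) = 1, so dim ker(A − (2)·I) = n − 1 = 2

Summary:
  λ = 2: algebraic multiplicity = 3, geometric multiplicity = 2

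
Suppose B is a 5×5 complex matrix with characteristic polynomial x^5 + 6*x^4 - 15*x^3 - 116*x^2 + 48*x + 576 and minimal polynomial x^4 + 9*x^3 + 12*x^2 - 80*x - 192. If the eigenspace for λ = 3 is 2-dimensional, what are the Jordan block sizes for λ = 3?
Block sizes for λ = 3: [1, 1]

Step 1 — from the characteristic polynomial, algebraic multiplicity of λ = 3 is 2. From dim ker(B − (3)·I) = 2, there are exactly 2 Jordan blocks for λ = 3.
Step 2 — from the minimal polynomial, the factor (x − 3) tells us the largest block for λ = 3 has size 1.
Step 3 — with total size 2, 2 blocks, and largest block 1, the block sizes (in nonincreasing order) are [1, 1].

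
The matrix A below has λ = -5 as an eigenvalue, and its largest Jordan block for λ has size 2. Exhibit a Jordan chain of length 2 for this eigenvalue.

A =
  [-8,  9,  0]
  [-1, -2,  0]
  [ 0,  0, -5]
A Jordan chain for λ = -5 of length 2:
v_1 = (-3, -1, 0)ᵀ
v_2 = (1, 0, 0)ᵀ

Let N = A − (-5)·I. We want v_2 with N^2 v_2 = 0 but N^1 v_2 ≠ 0; then v_{j-1} := N · v_j for j = 2, …, 2.

Pick v_2 = (1, 0, 0)ᵀ.
Then v_1 = N · v_2 = (-3, -1, 0)ᵀ.

Sanity check: (A − (-5)·I) v_1 = (0, 0, 0)ᵀ = 0. ✓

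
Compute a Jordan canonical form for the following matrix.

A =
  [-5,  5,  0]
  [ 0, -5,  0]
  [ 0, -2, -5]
J_2(-5) ⊕ J_1(-5)

The characteristic polynomial is
  det(x·I − A) = x^3 + 15*x^2 + 75*x + 125 = (x + 5)^3

Eigenvalues and multiplicities (the geometric multiplicity of λ is n − rank(A − λI), which equals the number of Jordan blocks for λ):
  λ = -5: algebraic multiplicity = 3, geometric multiplicity = 2

Determining the block sizes for each eigenvalue:
  λ = -5: 2 blocks summing to 3 forces exactly one block of size 2 and the rest size 1 → block sizes [2, 1]

Assembling the blocks gives a Jordan form
J =
  [-5,  1,  0]
  [ 0, -5,  0]
  [ 0,  0, -5]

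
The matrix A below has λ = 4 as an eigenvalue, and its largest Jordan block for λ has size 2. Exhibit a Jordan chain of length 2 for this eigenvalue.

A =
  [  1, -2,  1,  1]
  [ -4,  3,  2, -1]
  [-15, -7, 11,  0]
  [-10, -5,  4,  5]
A Jordan chain for λ = 4 of length 2:
v_1 = (0, -1, -1, -1)ᵀ
v_2 = (1, -1, 1, 0)ᵀ

Let N = A − (4)·I. We want v_2 with N^2 v_2 = 0 but N^1 v_2 ≠ 0; then v_{j-1} := N · v_j for j = 2, …, 2.

Pick v_2 = (1, -1, 1, 0)ᵀ.
Then v_1 = N · v_2 = (0, -1, -1, -1)ᵀ.

Sanity check: (A − (4)·I) v_1 = (0, 0, 0, 0)ᵀ = 0. ✓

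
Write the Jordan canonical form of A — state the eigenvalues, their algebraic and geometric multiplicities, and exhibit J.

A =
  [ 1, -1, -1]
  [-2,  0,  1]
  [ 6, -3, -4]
J_2(-1) ⊕ J_1(-1)

The characteristic polynomial is
  det(x·I − A) = x^3 + 3*x^2 + 3*x + 1 = (x + 1)^3

Eigenvalues and multiplicities (the geometric multiplicity of λ is n − rank(A − λI), which equals the number of Jordan blocks for λ):
  λ = -1: algebraic multiplicity = 3, geometric multiplicity = 2

Determining the block sizes for each eigenvalue:
  λ = -1: 2 blocks summing to 3 forces exactly one block of size 2 and the rest size 1 → block sizes [2, 1]

Assembling the blocks gives a Jordan form
J =
  [-1,  1,  0]
  [ 0, -1,  0]
  [ 0,  0, -1]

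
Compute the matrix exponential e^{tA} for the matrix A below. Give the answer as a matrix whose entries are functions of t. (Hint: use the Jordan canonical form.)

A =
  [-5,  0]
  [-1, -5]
e^{tA} =
  [exp(-5*t), 0]
  [-t*exp(-5*t), exp(-5*t)]

Strategy: write A = P · J · P⁻¹ where J is a Jordan canonical form, so e^{tA} = P · e^{tJ} · P⁻¹, and e^{tJ} can be computed block-by-block.

A has Jordan form
J =
  [-5,  1]
  [ 0, -5]
(up to reordering of blocks).

Per-block formulas:
  For a 2×2 Jordan block J_2(-5): exp(t · J_2(-5)) = e^(-5t)·(I + t·N), where N is the 2×2 nilpotent shift.

After assembling e^{tJ} and conjugating by P, we get:

e^{tA} =
  [exp(-5*t), 0]
  [-t*exp(-5*t), exp(-5*t)]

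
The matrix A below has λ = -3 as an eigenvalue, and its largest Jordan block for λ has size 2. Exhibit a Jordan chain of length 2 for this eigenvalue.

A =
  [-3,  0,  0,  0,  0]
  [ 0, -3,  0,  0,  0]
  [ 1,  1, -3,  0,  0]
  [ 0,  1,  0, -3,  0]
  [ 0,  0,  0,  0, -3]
A Jordan chain for λ = -3 of length 2:
v_1 = (0, 0, 1, 0, 0)ᵀ
v_2 = (1, 0, 0, 0, 0)ᵀ

Let N = A − (-3)·I. We want v_2 with N^2 v_2 = 0 but N^1 v_2 ≠ 0; then v_{j-1} := N · v_j for j = 2, …, 2.

Pick v_2 = (1, 0, 0, 0, 0)ᵀ.
Then v_1 = N · v_2 = (0, 0, 1, 0, 0)ᵀ.

Sanity check: (A − (-3)·I) v_1 = (0, 0, 0, 0, 0)ᵀ = 0. ✓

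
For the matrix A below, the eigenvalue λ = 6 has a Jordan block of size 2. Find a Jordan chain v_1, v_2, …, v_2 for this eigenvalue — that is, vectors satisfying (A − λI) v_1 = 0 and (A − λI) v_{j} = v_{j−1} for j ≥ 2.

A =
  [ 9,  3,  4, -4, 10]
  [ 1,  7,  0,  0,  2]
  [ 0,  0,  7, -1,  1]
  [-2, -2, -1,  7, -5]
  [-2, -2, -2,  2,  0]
A Jordan chain for λ = 6 of length 2:
v_1 = (3, 1, 0, -2, -2)ᵀ
v_2 = (1, 0, 0, 0, 0)ᵀ

Let N = A − (6)·I. We want v_2 with N^2 v_2 = 0 but N^1 v_2 ≠ 0; then v_{j-1} := N · v_j for j = 2, …, 2.

Pick v_2 = (1, 0, 0, 0, 0)ᵀ.
Then v_1 = N · v_2 = (3, 1, 0, -2, -2)ᵀ.

Sanity check: (A − (6)·I) v_1 = (0, 0, 0, 0, 0)ᵀ = 0. ✓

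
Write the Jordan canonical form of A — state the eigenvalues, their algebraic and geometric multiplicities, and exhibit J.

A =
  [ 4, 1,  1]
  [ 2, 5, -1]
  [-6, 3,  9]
J_2(6) ⊕ J_1(6)

The characteristic polynomial is
  det(x·I − A) = x^3 - 18*x^2 + 108*x - 216 = (x - 6)^3

Eigenvalues and multiplicities (the geometric multiplicity of λ is n − rank(A − λI), which equals the number of Jordan blocks for λ):
  λ = 6: algebraic multiplicity = 3, geometric multiplicity = 2

Determining the block sizes for each eigenvalue:
  λ = 6: 2 blocks summing to 3 forces exactly one block of size 2 and the rest size 1 → block sizes [2, 1]

Assembling the blocks gives a Jordan form
J =
  [6, 1, 0]
  [0, 6, 0]
  [0, 0, 6]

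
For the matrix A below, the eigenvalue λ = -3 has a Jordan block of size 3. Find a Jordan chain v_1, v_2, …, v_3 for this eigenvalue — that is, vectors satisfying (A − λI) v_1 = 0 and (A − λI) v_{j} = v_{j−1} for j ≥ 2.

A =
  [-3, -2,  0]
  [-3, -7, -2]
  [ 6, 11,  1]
A Jordan chain for λ = -3 of length 3:
v_1 = (6, 0, -9)ᵀ
v_2 = (0, -3, 6)ᵀ
v_3 = (1, 0, 0)ᵀ

Let N = A − (-3)·I. We want v_3 with N^3 v_3 = 0 but N^2 v_3 ≠ 0; then v_{j-1} := N · v_j for j = 3, …, 2.

Pick v_3 = (1, 0, 0)ᵀ.
Then v_2 = N · v_3 = (0, -3, 6)ᵀ.
Then v_1 = N · v_2 = (6, 0, -9)ᵀ.

Sanity check: (A − (-3)·I) v_1 = (0, 0, 0)ᵀ = 0. ✓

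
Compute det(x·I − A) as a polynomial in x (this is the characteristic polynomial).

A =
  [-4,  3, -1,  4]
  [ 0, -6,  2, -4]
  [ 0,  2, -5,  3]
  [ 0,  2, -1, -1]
x^4 + 16*x^3 + 96*x^2 + 256*x + 256

Expanding det(x·I − A) (e.g. by cofactor expansion or by noting that A is similar to its Jordan form J, which has the same characteristic polynomial as A) gives
  χ_A(x) = x^4 + 16*x^3 + 96*x^2 + 256*x + 256
which factors as (x + 4)^4. The eigenvalues (with algebraic multiplicities) are λ = -4 with multiplicity 4.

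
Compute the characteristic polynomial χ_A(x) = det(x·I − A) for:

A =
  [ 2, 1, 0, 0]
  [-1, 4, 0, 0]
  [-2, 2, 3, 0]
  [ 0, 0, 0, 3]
x^4 - 12*x^3 + 54*x^2 - 108*x + 81

Expanding det(x·I − A) (e.g. by cofactor expansion or by noting that A is similar to its Jordan form J, which has the same characteristic polynomial as A) gives
  χ_A(x) = x^4 - 12*x^3 + 54*x^2 - 108*x + 81
which factors as (x - 3)^4. The eigenvalues (with algebraic multiplicities) are λ = 3 with multiplicity 4.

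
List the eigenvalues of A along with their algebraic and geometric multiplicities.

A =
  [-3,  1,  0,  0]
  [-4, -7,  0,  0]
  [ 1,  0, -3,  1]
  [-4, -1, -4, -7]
λ = -5: alg = 4, geom = 2

Step 1 — factor the characteristic polynomial to read off the algebraic multiplicities:
  χ_A(x) = (x + 5)^4

Step 2 — compute geometric multiplicities via the rank-nullity identity g(λ) = n − rank(A − λI):
  rank(A − (-5)·I) = 2, so dim ker(A − (-5)·I) = n − 2 = 2

Summary:
  λ = -5: algebraic multiplicity = 4, geometric multiplicity = 2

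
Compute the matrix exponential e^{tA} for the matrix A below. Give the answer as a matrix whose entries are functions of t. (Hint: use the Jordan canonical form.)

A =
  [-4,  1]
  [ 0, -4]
e^{tA} =
  [exp(-4*t), t*exp(-4*t)]
  [0, exp(-4*t)]

Strategy: write A = P · J · P⁻¹ where J is a Jordan canonical form, so e^{tA} = P · e^{tJ} · P⁻¹, and e^{tJ} can be computed block-by-block.

A has Jordan form
J =
  [-4,  1]
  [ 0, -4]
(up to reordering of blocks).

Per-block formulas:
  For a 2×2 Jordan block J_2(-4): exp(t · J_2(-4)) = e^(-4t)·(I + t·N), where N is the 2×2 nilpotent shift.

After assembling e^{tJ} and conjugating by P, we get:

e^{tA} =
  [exp(-4*t), t*exp(-4*t)]
  [0, exp(-4*t)]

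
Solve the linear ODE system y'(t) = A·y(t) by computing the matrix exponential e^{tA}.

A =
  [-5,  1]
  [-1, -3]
e^{tA} =
  [-t*exp(-4*t) + exp(-4*t), t*exp(-4*t)]
  [-t*exp(-4*t), t*exp(-4*t) + exp(-4*t)]

Strategy: write A = P · J · P⁻¹ where J is a Jordan canonical form, so e^{tA} = P · e^{tJ} · P⁻¹, and e^{tJ} can be computed block-by-block.

A has Jordan form
J =
  [-4,  1]
  [ 0, -4]
(up to reordering of blocks).

Per-block formulas:
  For a 2×2 Jordan block J_2(-4): exp(t · J_2(-4)) = e^(-4t)·(I + t·N), where N is the 2×2 nilpotent shift.

After assembling e^{tJ} and conjugating by P, we get:

e^{tA} =
  [-t*exp(-4*t) + exp(-4*t), t*exp(-4*t)]
  [-t*exp(-4*t), t*exp(-4*t) + exp(-4*t)]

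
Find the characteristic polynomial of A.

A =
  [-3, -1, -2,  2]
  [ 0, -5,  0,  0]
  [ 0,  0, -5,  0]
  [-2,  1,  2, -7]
x^4 + 20*x^3 + 150*x^2 + 500*x + 625

Expanding det(x·I − A) (e.g. by cofactor expansion or by noting that A is similar to its Jordan form J, which has the same characteristic polynomial as A) gives
  χ_A(x) = x^4 + 20*x^3 + 150*x^2 + 500*x + 625
which factors as (x + 5)^4. The eigenvalues (with algebraic multiplicities) are λ = -5 with multiplicity 4.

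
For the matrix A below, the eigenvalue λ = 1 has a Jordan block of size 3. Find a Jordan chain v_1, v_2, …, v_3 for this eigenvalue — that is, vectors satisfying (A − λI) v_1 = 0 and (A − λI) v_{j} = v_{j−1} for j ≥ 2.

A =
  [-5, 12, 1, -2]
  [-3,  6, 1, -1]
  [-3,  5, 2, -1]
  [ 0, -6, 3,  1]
A Jordan chain for λ = 1 of length 3:
v_1 = (-3, 0, 0, 9)ᵀ
v_2 = (-6, -3, -3, 0)ᵀ
v_3 = (1, 0, 0, 0)ᵀ

Let N = A − (1)·I. We want v_3 with N^3 v_3 = 0 but N^2 v_3 ≠ 0; then v_{j-1} := N · v_j for j = 3, …, 2.

Pick v_3 = (1, 0, 0, 0)ᵀ.
Then v_2 = N · v_3 = (-6, -3, -3, 0)ᵀ.
Then v_1 = N · v_2 = (-3, 0, 0, 9)ᵀ.

Sanity check: (A − (1)·I) v_1 = (0, 0, 0, 0)ᵀ = 0. ✓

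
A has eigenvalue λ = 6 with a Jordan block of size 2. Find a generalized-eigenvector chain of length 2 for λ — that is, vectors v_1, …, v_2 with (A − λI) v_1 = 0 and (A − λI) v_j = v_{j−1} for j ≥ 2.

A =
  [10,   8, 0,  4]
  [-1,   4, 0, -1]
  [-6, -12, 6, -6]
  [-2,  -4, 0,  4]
A Jordan chain for λ = 6 of length 2:
v_1 = (4, -1, -6, -2)ᵀ
v_2 = (1, 0, 0, 0)ᵀ

Let N = A − (6)·I. We want v_2 with N^2 v_2 = 0 but N^1 v_2 ≠ 0; then v_{j-1} := N · v_j for j = 2, …, 2.

Pick v_2 = (1, 0, 0, 0)ᵀ.
Then v_1 = N · v_2 = (4, -1, -6, -2)ᵀ.

Sanity check: (A − (6)·I) v_1 = (0, 0, 0, 0)ᵀ = 0. ✓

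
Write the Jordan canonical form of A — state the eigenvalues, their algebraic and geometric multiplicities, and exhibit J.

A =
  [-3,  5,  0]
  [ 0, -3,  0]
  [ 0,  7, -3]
J_2(-3) ⊕ J_1(-3)

The characteristic polynomial is
  det(x·I − A) = x^3 + 9*x^2 + 27*x + 27 = (x + 3)^3

Eigenvalues and multiplicities (the geometric multiplicity of λ is n − rank(A − λI), which equals the number of Jordan blocks for λ):
  λ = -3: algebraic multiplicity = 3, geometric multiplicity = 2

Determining the block sizes for each eigenvalue:
  λ = -3: 2 blocks summing to 3 forces exactly one block of size 2 and the rest size 1 → block sizes [2, 1]

Assembling the blocks gives a Jordan form
J =
  [-3,  1,  0]
  [ 0, -3,  0]
  [ 0,  0, -3]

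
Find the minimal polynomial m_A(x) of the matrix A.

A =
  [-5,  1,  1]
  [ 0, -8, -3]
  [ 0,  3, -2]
x^2 + 10*x + 25

The characteristic polynomial is χ_A(x) = (x + 5)^3, so the eigenvalues are known. The minimal polynomial is
  m_A(x) = Π_λ (x − λ)^{k_λ}
where k_λ is the size of the *largest* Jordan block for λ (equivalently, the smallest k with (A − λI)^k v = 0 for every generalised eigenvector v of λ).

  λ = -5: largest Jordan block has size 2, contributing (x + 5)^2

So m_A(x) = (x + 5)^2 = x^2 + 10*x + 25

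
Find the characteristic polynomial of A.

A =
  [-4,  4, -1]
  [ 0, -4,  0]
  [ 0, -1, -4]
x^3 + 12*x^2 + 48*x + 64

Expanding det(x·I − A) (e.g. by cofactor expansion or by noting that A is similar to its Jordan form J, which has the same characteristic polynomial as A) gives
  χ_A(x) = x^3 + 12*x^2 + 48*x + 64
which factors as (x + 4)^3. The eigenvalues (with algebraic multiplicities) are λ = -4 with multiplicity 3.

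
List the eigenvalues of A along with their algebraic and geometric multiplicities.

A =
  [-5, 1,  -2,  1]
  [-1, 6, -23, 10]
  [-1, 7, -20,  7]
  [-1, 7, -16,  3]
λ = -4: alg = 4, geom = 2

Step 1 — factor the characteristic polynomial to read off the algebraic multiplicities:
  χ_A(x) = (x + 4)^4

Step 2 — compute geometric multiplicities via the rank-nullity identity g(λ) = n − rank(A − λI):
  rank(A − (-4)·I) = 2, so dim ker(A − (-4)·I) = n − 2 = 2

Summary:
  λ = -4: algebraic multiplicity = 4, geometric multiplicity = 2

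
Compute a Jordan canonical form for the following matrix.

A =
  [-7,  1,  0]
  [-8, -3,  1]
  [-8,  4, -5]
J_3(-5)

The characteristic polynomial is
  det(x·I − A) = x^3 + 15*x^2 + 75*x + 125 = (x + 5)^3

Eigenvalues and multiplicities (the geometric multiplicity of λ is n − rank(A − λI), which equals the number of Jordan blocks for λ):
  λ = -5: algebraic multiplicity = 3, geometric multiplicity = 1

Determining the block sizes for each eigenvalue:
  λ = -5: one block (gm = 1), so the single block has size am = 3 → block sizes [3]

Assembling the blocks gives a Jordan form
J =
  [-5,  1,  0]
  [ 0, -5,  1]
  [ 0,  0, -5]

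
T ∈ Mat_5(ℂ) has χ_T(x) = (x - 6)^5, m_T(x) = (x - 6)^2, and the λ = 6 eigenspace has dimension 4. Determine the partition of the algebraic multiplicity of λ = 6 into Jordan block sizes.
Block sizes for λ = 6: [2, 1, 1, 1]

Step 1 — from the characteristic polynomial, algebraic multiplicity of λ = 6 is 5. From dim ker(T − (6)·I) = 4, there are exactly 4 Jordan blocks for λ = 6.
Step 2 — from the minimal polynomial, the factor (x − 6)^2 tells us the largest block for λ = 6 has size 2.
Step 3 — with total size 5, 4 blocks, and largest block 2, the block sizes (in nonincreasing order) are [2, 1, 1, 1].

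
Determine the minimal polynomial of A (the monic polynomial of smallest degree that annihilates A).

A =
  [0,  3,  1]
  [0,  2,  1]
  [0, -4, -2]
x^3

The characteristic polynomial is χ_A(x) = x^3, so the eigenvalues are known. The minimal polynomial is
  m_A(x) = Π_λ (x − λ)^{k_λ}
where k_λ is the size of the *largest* Jordan block for λ (equivalently, the smallest k with (A − λI)^k v = 0 for every generalised eigenvector v of λ).

  λ = 0: largest Jordan block has size 3, contributing (x − 0)^3

So m_A(x) = x^3 = x^3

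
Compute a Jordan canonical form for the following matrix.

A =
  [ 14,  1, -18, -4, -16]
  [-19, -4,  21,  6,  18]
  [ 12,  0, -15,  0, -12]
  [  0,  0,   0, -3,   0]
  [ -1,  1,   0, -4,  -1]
J_3(-3) ⊕ J_1(-3) ⊕ J_1(3)

The characteristic polynomial is
  det(x·I − A) = x^5 + 9*x^4 + 18*x^3 - 54*x^2 - 243*x - 243 = (x - 3)*(x + 3)^4

Eigenvalues and multiplicities (the geometric multiplicity of λ is n − rank(A − λI), which equals the number of Jordan blocks for λ):
  λ = -3: algebraic multiplicity = 4, geometric multiplicity = 2
  λ = 3: algebraic multiplicity = 1, geometric multiplicity = 1

Determining the block sizes for each eigenvalue:
  λ = -3: with am = 4 and gm = 2, the partition is not yet determined (e.g. several partitions of 4 into 2 parts exist). Let N = A − (-3)·I. Computing rank(N^1) = 3, rank(N^2) = 2, rank(N^3) = 1; the number of blocks of size ≥ j is rank(N^{j−1}) − rank(N^j), giving [2, 1, 1]. So we have 1 block(s) of size 3, 1 block(s) of size 1 → block sizes [3, 1]
  λ = 3: one block (gm = 1), so the single block has size am = 1 → block sizes [1]

Assembling the blocks gives a Jordan form
J =
  [-3,  1,  0,  0, 0]
  [ 0, -3,  1,  0, 0]
  [ 0,  0, -3,  0, 0]
  [ 0,  0,  0, -3, 0]
  [ 0,  0,  0,  0, 3]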